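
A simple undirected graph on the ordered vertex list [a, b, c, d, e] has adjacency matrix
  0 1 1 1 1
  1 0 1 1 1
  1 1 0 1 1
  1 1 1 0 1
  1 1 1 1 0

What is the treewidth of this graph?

4

A width-4 tree decomposition is:
Bags: B1 = {a, b, c, d, e}
Tree: (single bag)
A single bag containing all 5 vertices is trivially a valid decomposition of width 4. On the other hand G contains the 5-clique {a, b, c, d, e}. A clique must lie in a single bag of any decomposition, so no decomposition can have width below 4. The upper and lower bounds meet at 4, so that is the treewidth.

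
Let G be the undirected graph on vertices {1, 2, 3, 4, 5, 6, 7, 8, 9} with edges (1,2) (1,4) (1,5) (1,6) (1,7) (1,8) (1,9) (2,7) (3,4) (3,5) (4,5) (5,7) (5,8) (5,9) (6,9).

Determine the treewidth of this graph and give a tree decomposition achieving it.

Treewidth 2.
One optimal decomposition is:
Bags: B1 = {1, 5, 9}  B2 = {1, 5, 7}  B3 = {1, 2, 7}  B4 = {1, 4, 5}  B5 = {1, 6, 9}  B6 = {3, 4, 5}  B7 = {1, 5, 8}
Tree: B1–B2, B2–B3, B1–B4, B1–B5, B4–B6, B4–B7

Every bag has size at most 3, so the width is 3 − 1 = 2 and tw(G) ≤ 2. On the other hand G contains the 3-clique {1, 2, 7}. A clique must lie in a single bag of any decomposition, so no decomposition can have width below 2. Therefore the treewidth is 2.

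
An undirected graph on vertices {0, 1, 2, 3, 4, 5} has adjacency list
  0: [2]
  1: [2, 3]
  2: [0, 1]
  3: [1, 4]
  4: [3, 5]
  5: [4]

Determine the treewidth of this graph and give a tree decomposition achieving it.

Treewidth 1.
One optimal decomposition is:
Bags: B1 = {0, 2}  B2 = {1, 2}  B3 = {1, 3}  B4 = {3, 4}  B5 = {4, 5}
Tree: B1–B2, B2–B3, B3–B4, B4–B5

Every bag has size at most 2, so the width is 2 − 1 = 1 and tw(G) ≤ 1. G has an edge, so its treewidth is at least 1. The upper and lower bounds meet at 1, so that is the treewidth.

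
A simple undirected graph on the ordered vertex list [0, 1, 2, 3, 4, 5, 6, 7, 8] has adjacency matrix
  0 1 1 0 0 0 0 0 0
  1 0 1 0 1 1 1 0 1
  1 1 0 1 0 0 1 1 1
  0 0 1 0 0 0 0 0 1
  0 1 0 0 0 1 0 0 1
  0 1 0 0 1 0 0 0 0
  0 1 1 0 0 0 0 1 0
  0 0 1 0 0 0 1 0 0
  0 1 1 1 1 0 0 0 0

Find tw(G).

A width-2 tree decomposition is:
Bags: B1 = {1, 2, 8}  B2 = {1, 4, 8}  B3 = {1, 2, 6}  B4 = {0, 1, 2}  B5 = {2, 6, 7}  B6 = {1, 4, 5}  B7 = {2, 3, 8}
Tree: B1–B2, B1–B3, B3–B4, B3–B5, B2–B6, B1–B7
Each bag holds 3 vertices, so the decomposition has width 2, which upper-bounds the treewidth. Conversely, {0, 1, 2} is a clique of size 3, and the vertices of any clique must share a bag in every tree decomposition; so some bag has ≥ 3 vertices and tw(G) ≥ 2. The upper and lower bounds meet at 2, so that is the treewidth.

2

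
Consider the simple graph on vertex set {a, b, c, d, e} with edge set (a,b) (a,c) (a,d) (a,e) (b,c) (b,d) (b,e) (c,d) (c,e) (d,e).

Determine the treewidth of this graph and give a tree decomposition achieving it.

Treewidth 4.
Bags: B1 = {a, b, c, d, e}
Tree: (single bag)

With just one bag of size 5, the width is 5 − 1 = 4, so tw(G) ≤ 4. For the lower bound, the 5 vertices {a, b, c, d, e} are pairwise adjacent, and any tree decomposition puts a clique entirely inside one bag — forcing width ≥ 4. Hence tw(G) = 4 exactly.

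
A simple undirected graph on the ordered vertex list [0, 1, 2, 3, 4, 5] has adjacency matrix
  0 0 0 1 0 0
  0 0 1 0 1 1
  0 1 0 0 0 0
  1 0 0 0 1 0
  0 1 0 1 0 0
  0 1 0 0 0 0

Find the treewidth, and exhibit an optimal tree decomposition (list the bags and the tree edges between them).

Treewidth 1.
Bags: B1 = {1, 4}  B2 = {1, 2}  B3 = {1, 5}  B4 = {3, 4}  B5 = {0, 3}
Tree: B1–B2, B2–B3, B1–B4, B4–B5

The largest bag has 2 vertices, giving width 1; this decomposition certifies tw(G) ≤ 1. Since G has at least one edge (e.g. 4–1), it is not an edgeless graph, so tw(G) ≥ 1. Therefore the treewidth is 1.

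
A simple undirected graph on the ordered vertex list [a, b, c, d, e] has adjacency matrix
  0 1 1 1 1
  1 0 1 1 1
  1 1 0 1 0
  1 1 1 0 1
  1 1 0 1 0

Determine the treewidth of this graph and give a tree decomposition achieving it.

The largest bag has 4 vertices, giving width 3; this decomposition certifies tw(G) ≤ 3. Conversely, {a, b, d, e} is a clique of size 4, and the vertices of any clique must share a bag in every tree decomposition; so some bag has ≥ 4 vertices and tw(G) ≥ 3. Combining the bounds, tw(G) = 3.

Treewidth 3.
One optimal decomposition is:
Bags: B1 = {a, b, c, d}  B2 = {a, b, d, e}
Tree: B1–B2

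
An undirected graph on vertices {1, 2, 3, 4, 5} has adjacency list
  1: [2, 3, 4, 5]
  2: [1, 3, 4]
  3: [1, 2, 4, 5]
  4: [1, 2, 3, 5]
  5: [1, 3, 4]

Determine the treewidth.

3

A width-3 tree decomposition is:
Bags: B1 = {1, 3, 4, 5}  B2 = {1, 2, 3, 4}
Tree: B1–B2
The largest bag has 4 vertices, giving width 3; this decomposition certifies tw(G) ≤ 3. For the lower bound, the 4 vertices {1, 2, 3, 4} are pairwise adjacent, and any tree decomposition puts a clique entirely inside one bag — forcing width ≥ 3. The upper and lower bounds meet at 3, so that is the treewidth.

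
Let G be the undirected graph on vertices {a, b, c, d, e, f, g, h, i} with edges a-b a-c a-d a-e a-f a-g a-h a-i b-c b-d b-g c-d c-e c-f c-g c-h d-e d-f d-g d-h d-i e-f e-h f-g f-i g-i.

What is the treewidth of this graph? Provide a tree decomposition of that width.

Treewidth 4.
One such decomposition:
Bags: B1 = {a, c, d, e, f}  B2 = {a, c, d, e, h}  B3 = {a, c, d, f, g}  B4 = {a, b, c, d, g}  B5 = {a, d, f, g, i}
Tree: B1–B2, B1–B3, B3–B4, B3–B5

Each bag holds 5 vertices, so the decomposition has width 4, which upper-bounds the treewidth. Conversely, {a, c, d, e, h} is a clique of size 5, and the vertices of any clique must share a bag in every tree decomposition; so some bag has ≥ 5 vertices and tw(G) ≥ 4. The upper and lower bounds meet at 4, so that is the treewidth.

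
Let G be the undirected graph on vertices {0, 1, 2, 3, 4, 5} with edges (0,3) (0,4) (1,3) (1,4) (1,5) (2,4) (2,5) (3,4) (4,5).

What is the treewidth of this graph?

2

A width-2 tree decomposition is:
Bags: B1 = {1, 3, 4}  B2 = {1, 4, 5}  B3 = {0, 3, 4}  B4 = {2, 4, 5}
Tree: B1–B2, B1–B3, B2–B4
The largest bag has 3 vertices, giving width 2; this decomposition certifies tw(G) ≤ 2. Conversely, {0, 3, 4} is a clique of size 3, and the vertices of any clique must share a bag in every tree decomposition; so some bag has ≥ 3 vertices and tw(G) ≥ 2. The upper and lower bounds meet at 2, so that is the treewidth.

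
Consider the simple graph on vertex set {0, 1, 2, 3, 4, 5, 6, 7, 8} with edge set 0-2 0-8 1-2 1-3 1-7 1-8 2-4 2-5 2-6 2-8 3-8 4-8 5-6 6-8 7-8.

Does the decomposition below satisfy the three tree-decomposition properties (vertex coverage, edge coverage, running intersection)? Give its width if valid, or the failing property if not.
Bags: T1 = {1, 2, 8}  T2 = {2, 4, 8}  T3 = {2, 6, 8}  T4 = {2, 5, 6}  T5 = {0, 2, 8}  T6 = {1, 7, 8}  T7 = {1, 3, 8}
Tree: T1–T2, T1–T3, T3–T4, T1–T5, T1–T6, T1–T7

Every vertex of G appears in some bag (union = {0, 1, 2, 3, 4, 5, 6, 7, 8}); every edge is covered by a bag; and for each vertex v the set of bags containing v is connected in the bag tree. The decomposition is therefore valid. The largest bag has 3 vertices, so the width is 2.

Yes; width 2.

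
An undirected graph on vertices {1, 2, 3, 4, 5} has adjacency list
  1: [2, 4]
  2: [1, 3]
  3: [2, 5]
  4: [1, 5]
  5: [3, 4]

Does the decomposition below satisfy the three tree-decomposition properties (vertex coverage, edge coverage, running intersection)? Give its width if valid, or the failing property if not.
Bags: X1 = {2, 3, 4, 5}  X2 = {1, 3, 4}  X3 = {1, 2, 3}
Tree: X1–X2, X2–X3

A tree decomposition must satisfy three properties: every vertex lies in some bag; for every edge, both endpoints lie together in some bag; and for every vertex, the bags containing it form a connected subtree. Here bags containing vertex 2 are not connected in the tree, so the decomposition is invalid.

No — bags containing vertex 2 are not connected in the tree.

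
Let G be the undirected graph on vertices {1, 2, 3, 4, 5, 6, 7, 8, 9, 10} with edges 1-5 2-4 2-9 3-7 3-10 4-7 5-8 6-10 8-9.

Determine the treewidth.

1

A width-1 tree decomposition is:
Bags: B1 = {6, 10}  B2 = {3, 10}  B3 = {3, 7}  B4 = {4, 7}  B5 = {2, 4}  B6 = {2, 9}  B7 = {8, 9}  B8 = {5, 8}  B9 = {1, 5}
Tree: B1–B2, B2–B3, B3–B4, B4–B5, B5–B6, B6–B7, B7–B8, B8–B9
The largest bag has 2 vertices, giving width 1; this decomposition certifies tw(G) ≤ 1. Since G has at least one edge (e.g. 6–10), it is not an edgeless graph, so tw(G) ≥ 1. Combining the bounds, tw(G) = 1.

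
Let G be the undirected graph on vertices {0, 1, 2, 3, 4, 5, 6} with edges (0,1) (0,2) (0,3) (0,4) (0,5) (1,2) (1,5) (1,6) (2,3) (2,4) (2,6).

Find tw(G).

2

A width-2 tree decomposition is:
Bags: B1 = {1, 2, 6}  B2 = {0, 1, 2}  B3 = {0, 2, 3}  B4 = {0, 1, 5}  B5 = {0, 2, 4}
Tree: B1–B2, B2–B3, B2–B4, B3–B5
The largest bag has 3 vertices, giving width 2; this decomposition certifies tw(G) ≤ 2. For the lower bound, the 3 vertices {0, 1, 2} are pairwise adjacent, and any tree decomposition puts a clique entirely inside one bag — forcing width ≥ 2. Hence tw(G) = 2 exactly.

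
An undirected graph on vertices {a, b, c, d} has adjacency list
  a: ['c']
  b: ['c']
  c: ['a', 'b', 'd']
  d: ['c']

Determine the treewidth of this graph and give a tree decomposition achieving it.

Treewidth 1.
One such decomposition:
Bags: B1 = {c, d}  B2 = {a, c}  B3 = {b, c}
Tree: B1–B2, B1–B3

Every bag has size at most 2, so the width is 2 − 1 = 1 and tw(G) ≤ 1. Since G has at least one edge (e.g. c–d), it is not an edgeless graph, so tw(G) ≥ 1. Therefore the treewidth is 1.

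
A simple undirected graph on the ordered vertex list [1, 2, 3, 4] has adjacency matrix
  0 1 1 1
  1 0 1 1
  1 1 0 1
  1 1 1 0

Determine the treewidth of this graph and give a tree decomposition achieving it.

With just one bag of size 4, the width is 4 − 1 = 3, so tw(G) ≤ 3. Conversely, {1, 2, 3, 4} is a clique of size 4, and the vertices of any clique must share a bag in every tree decomposition; so some bag has ≥ 4 vertices and tw(G) ≥ 3. Therefore the treewidth is 3.

Treewidth 3.
One optimal decomposition is:
Bags: B1 = {1, 2, 3, 4}
Tree: (single bag)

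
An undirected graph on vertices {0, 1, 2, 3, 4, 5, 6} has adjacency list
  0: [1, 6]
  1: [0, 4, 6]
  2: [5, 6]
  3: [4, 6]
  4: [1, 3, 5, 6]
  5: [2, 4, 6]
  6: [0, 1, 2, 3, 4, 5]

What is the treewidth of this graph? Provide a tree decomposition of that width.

The largest bag has 3 vertices, giving width 2; this decomposition certifies tw(G) ≤ 2. Conversely, {0, 1, 6} is a clique of size 3, and the vertices of any clique must share a bag in every tree decomposition; so some bag has ≥ 3 vertices and tw(G) ≥ 2. Combining the bounds, tw(G) = 2.

Treewidth 2.
One such decomposition:
Bags: B1 = {3, 4, 6}  B2 = {4, 5, 6}  B3 = {1, 4, 6}  B4 = {2, 5, 6}  B5 = {0, 1, 6}
Tree: B1–B2, B1–B3, B2–B4, B3–B5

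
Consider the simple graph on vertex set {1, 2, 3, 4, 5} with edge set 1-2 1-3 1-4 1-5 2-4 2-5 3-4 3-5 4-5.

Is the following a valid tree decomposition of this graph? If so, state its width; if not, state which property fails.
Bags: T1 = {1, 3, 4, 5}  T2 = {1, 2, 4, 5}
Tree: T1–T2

Yes; width 3.

Checking the three conditions: (i) the bags cover all of {1, 2, 3, 4, 5}; (ii) for each edge, some bag contains both endpoints; (iii) the bags containing any fixed vertex form a subtree. All hold, so the decomposition is valid with width 4 − 1 = 3.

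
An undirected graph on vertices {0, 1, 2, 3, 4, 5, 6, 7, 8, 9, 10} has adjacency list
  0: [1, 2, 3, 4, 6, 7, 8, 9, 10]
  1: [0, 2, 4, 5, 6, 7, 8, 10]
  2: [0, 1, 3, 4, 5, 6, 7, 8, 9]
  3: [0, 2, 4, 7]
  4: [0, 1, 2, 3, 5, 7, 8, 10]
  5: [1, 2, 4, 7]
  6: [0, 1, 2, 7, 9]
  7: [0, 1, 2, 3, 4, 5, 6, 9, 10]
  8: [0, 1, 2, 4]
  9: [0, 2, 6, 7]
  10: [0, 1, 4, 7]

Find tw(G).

A width-4 tree decomposition is:
Bags: B1 = {0, 1, 4, 7, 10}  B2 = {0, 1, 2, 4, 7}  B3 = {0, 2, 3, 4, 7}  B4 = {0, 1, 2, 4, 8}  B5 = {0, 1, 2, 6, 7}  B6 = {1, 2, 4, 5, 7}  B7 = {0, 2, 6, 7, 9}
Tree: B1–B2, B2–B3, B2–B4, B2–B5, B2–B6, B5–B7
The largest bag has 5 vertices, giving width 4; this decomposition certifies tw(G) ≤ 4. For the lower bound, the 5 vertices {0, 1, 2, 4, 8} are pairwise adjacent, and any tree decomposition puts a clique entirely inside one bag — forcing width ≥ 4. Therefore the treewidth is 4.

4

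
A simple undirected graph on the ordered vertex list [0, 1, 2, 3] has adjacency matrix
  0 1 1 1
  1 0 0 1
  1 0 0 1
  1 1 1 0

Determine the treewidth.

A width-2 tree decomposition is:
Bags: B1 = {0, 1, 3}  B2 = {0, 2, 3}
Tree: B1–B2
The largest bag has 3 vertices, giving width 2; this decomposition certifies tw(G) ≤ 2. Conversely, {0, 1, 3} is a clique of size 3, and the vertices of any clique must share a bag in every tree decomposition; so some bag has ≥ 3 vertices and tw(G) ≥ 2. The upper and lower bounds meet at 2, so that is the treewidth.

2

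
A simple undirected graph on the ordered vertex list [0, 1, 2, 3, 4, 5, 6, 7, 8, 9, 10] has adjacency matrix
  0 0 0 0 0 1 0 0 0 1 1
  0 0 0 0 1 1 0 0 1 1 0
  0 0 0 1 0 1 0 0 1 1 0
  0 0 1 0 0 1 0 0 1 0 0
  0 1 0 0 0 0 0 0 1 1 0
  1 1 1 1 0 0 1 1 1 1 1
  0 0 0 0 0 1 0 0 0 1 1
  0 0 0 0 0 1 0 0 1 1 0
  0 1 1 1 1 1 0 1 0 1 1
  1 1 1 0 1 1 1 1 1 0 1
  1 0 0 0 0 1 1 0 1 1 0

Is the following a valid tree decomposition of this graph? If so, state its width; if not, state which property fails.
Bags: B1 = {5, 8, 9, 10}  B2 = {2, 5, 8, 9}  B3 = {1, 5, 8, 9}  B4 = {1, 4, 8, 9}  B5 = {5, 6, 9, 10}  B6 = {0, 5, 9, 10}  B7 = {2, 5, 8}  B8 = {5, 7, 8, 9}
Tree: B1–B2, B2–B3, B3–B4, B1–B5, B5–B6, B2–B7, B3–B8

No — vertex 3 appears in no bag.

A tree decomposition must satisfy three properties: every vertex lies in some bag; for every edge, both endpoints lie together in some bag; and for every vertex, the bags containing it form a connected subtree. Here vertex 3 appears in no bag, so the decomposition is invalid.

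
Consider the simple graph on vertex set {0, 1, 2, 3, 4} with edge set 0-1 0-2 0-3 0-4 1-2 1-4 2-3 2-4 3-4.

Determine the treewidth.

3

A width-3 tree decomposition is:
Bags: B1 = {0, 2, 3, 4}  B2 = {0, 1, 2, 4}
Tree: B1–B2
Every bag has size at most 4, so the width is 4 − 1 = 3 and tw(G) ≤ 3. On the other hand G contains the 4-clique {0, 1, 2, 4}. A clique must lie in a single bag of any decomposition, so no decomposition can have width below 3. Combining the bounds, tw(G) = 3.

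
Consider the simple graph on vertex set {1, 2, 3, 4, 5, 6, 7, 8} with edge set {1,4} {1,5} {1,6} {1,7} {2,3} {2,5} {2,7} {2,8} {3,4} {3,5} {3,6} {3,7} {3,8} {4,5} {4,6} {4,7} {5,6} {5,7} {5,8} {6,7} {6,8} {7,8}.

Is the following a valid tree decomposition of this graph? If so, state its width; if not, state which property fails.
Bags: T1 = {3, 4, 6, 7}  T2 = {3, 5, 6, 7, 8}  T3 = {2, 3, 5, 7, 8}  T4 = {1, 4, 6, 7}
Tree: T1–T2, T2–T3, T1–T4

A tree decomposition must satisfy three properties: every vertex lies in some bag; for every edge, both endpoints lie together in some bag; and for every vertex, the bags containing it form a connected subtree. Here edge (5,4) lies in no bag, so the decomposition is invalid.

No — edge (5,4) lies in no bag.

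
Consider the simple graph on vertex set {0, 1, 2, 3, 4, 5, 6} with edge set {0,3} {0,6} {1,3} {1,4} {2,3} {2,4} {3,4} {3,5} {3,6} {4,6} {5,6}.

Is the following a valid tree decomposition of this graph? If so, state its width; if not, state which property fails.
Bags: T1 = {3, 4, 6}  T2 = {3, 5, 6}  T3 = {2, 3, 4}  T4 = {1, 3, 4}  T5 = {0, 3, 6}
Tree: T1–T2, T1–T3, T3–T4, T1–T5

Yes; width 2.

Vertex coverage: the bags together contain {0, 1, 2, 3, 4, 5, 6}, the full vertex set. Edge coverage: each edge of G has both endpoints in at least one bag. Running intersection: for every vertex, the bags containing it form a connected subtree. All three properties hold, so this is a valid tree decomposition of width max|bag| − 1 = 2, and hence tw(G) ≤ 2.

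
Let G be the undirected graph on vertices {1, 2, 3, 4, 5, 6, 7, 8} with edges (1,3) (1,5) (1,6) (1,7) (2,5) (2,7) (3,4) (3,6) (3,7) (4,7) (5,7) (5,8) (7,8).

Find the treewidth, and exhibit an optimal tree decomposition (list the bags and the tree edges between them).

Each bag holds 3 vertices, so the decomposition has width 2, which upper-bounds the treewidth. For the lower bound, the 3 vertices {1, 3, 6} are pairwise adjacent, and any tree decomposition puts a clique entirely inside one bag — forcing width ≥ 2. Hence tw(G) = 2 exactly.

Treewidth 2.
Bags: B1 = {5, 7, 8}  B2 = {1, 5, 7}  B3 = {1, 3, 7}  B4 = {1, 3, 6}  B5 = {3, 4, 7}  B6 = {2, 5, 7}
Tree: B1–B2, B2–B3, B3–B4, B3–B5, B1–B6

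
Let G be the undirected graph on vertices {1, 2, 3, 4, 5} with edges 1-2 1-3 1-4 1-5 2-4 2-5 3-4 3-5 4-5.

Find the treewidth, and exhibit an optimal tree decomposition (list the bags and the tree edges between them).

Treewidth 3.
One such decomposition:
Bags: B1 = {1, 2, 4, 5}  B2 = {1, 3, 4, 5}
Tree: B1–B2

Every bag has size at most 4, so the width is 4 − 1 = 3 and tw(G) ≤ 3. For the lower bound, the 4 vertices {1, 2, 4, 5} are pairwise adjacent, and any tree decomposition puts a clique entirely inside one bag — forcing width ≥ 3. Therefore the treewidth is 3.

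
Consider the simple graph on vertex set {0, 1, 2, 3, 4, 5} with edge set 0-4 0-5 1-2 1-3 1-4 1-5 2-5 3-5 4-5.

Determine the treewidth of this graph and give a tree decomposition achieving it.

Each bag holds 3 vertices, so the decomposition has width 2, which upper-bounds the treewidth. Conversely, {0, 4, 5} is a clique of size 3, and the vertices of any clique must share a bag in every tree decomposition; so some bag has ≥ 3 vertices and tw(G) ≥ 2. Therefore the treewidth is 2.

Treewidth 2.
One optimal decomposition is:
Bags: B1 = {1, 4, 5}  B2 = {1, 3, 5}  B3 = {1, 2, 5}  B4 = {0, 4, 5}
Tree: B1–B2, B1–B3, B1–B4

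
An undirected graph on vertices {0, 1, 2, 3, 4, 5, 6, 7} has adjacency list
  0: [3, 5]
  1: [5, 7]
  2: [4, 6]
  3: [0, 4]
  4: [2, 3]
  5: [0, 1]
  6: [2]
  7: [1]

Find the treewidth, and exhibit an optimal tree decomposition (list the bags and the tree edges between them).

Treewidth 1.
Bags: B1 = {1, 7}  B2 = {1, 5}  B3 = {0, 5}  B4 = {0, 3}  B5 = {3, 4}  B6 = {2, 4}  B7 = {2, 6}
Tree: B1–B2, B2–B3, B3–B4, B4–B5, B5–B6, B6–B7

Every bag has size at most 2, so the width is 2 − 1 = 1 and tw(G) ≤ 1. Any graph with an edge has treewidth ≥ 1, and G has the edge 7–1. Hence tw(G) = 1 exactly.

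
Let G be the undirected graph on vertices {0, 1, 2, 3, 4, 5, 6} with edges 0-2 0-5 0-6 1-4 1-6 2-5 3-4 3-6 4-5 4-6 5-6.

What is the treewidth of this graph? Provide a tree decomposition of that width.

Treewidth 2.
One such decomposition:
Bags: B1 = {4, 5, 6}  B2 = {1, 4, 6}  B3 = {3, 4, 6}  B4 = {0, 5, 6}  B5 = {0, 2, 5}
Tree: B1–B2, B2–B3, B1–B4, B4–B5

Every bag has size at most 3, so the width is 3 − 1 = 2 and tw(G) ≤ 2. Conversely, {0, 2, 5} is a clique of size 3, and the vertices of any clique must share a bag in every tree decomposition; so some bag has ≥ 3 vertices and tw(G) ≥ 2. The upper and lower bounds meet at 2, so that is the treewidth.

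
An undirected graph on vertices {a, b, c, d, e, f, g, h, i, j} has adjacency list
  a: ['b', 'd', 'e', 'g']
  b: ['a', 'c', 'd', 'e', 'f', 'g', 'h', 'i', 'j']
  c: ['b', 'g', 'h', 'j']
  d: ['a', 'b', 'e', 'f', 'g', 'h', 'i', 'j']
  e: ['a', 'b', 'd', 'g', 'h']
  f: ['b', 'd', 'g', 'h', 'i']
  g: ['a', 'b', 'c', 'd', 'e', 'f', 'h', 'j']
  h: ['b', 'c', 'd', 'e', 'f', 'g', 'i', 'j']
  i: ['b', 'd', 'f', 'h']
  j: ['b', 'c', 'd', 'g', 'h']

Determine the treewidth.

4

A width-4 tree decomposition is:
Bags: B1 = {b, d, g, h, j}  B2 = {b, c, g, h, j}  B3 = {b, d, e, g, h}  B4 = {a, b, d, e, g}  B5 = {b, d, f, g, h}  B6 = {b, d, f, h, i}
Tree: B1–B2, B1–B3, B3–B4, B1–B5, B5–B6
Each bag holds 5 vertices, so the decomposition has width 4, which upper-bounds the treewidth. On the other hand G contains the 5-clique {b, d, g, h, j}. A clique must lie in a single bag of any decomposition, so no decomposition can have width below 4. Combining the bounds, tw(G) = 4.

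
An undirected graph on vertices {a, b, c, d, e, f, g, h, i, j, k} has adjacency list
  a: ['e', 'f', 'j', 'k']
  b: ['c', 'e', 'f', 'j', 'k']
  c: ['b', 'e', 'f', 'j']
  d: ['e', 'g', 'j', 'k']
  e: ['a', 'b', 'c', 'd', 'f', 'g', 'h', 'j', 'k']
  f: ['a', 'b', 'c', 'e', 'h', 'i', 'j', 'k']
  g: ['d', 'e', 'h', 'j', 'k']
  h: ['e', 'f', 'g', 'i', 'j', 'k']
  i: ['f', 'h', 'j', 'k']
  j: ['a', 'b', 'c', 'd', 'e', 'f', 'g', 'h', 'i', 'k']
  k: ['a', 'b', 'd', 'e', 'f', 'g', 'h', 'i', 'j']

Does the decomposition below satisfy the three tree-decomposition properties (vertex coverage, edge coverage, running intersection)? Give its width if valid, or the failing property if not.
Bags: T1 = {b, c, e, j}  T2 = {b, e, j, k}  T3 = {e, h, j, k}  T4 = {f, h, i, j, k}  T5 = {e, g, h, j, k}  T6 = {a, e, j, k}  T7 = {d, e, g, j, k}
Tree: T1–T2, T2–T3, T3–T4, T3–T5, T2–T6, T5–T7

A tree decomposition must satisfy three properties: every vertex lies in some bag; for every edge, both endpoints lie together in some bag; and for every vertex, the bags containing it form a connected subtree. Here edge (c,f) lies in no bag, so the decomposition is invalid.

No — edge (c,f) lies in no bag.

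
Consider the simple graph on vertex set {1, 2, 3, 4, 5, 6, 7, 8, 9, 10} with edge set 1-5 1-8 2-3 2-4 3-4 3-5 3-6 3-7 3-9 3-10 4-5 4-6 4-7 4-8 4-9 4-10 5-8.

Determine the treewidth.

A width-2 tree decomposition is:
Bags: B1 = {3, 4, 9}  B2 = {3, 4, 10}  B3 = {2, 3, 4}  B4 = {3, 4, 5}  B5 = {3, 4, 7}  B6 = {4, 5, 8}  B7 = {1, 5, 8}  B8 = {3, 4, 6}
Tree: B1–B2, B2–B3, B3–B4, B2–B5, B4–B6, B6–B7, B2–B8
Each bag holds 3 vertices, so the decomposition has width 2, which upper-bounds the treewidth. Conversely, {1, 5, 8} is a clique of size 3, and the vertices of any clique must share a bag in every tree decomposition; so some bag has ≥ 3 vertices and tw(G) ≥ 2. Therefore the treewidth is 2.

2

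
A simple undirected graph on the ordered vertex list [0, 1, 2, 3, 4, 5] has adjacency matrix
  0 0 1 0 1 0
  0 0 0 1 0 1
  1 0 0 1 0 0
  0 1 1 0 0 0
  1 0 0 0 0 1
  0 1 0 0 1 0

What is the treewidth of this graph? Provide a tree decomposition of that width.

Treewidth 2.
Bags: B1 = {0, 2, 4}  B2 = {2, 4, 5}  B3 = {1, 2, 5}  B4 = {1, 2, 3}
Tree: B1–B2, B2–B3, B3–B4

The largest bag has 3 vertices, giving width 2; this decomposition certifies tw(G) ≤ 2. The edges 2–0–4–5–1–3–2 form a cycle, so G is not a tree and its treewidth is at least 2. The upper and lower bounds meet at 2, so that is the treewidth.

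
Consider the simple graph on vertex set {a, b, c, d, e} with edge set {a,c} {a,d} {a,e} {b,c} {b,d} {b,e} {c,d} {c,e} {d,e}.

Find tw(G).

A width-3 tree decomposition is:
Bags: B1 = {a, c, d, e}  B2 = {b, c, d, e}
Tree: B1–B2
Every bag has size at most 4, so the width is 4 − 1 = 3 and tw(G) ≤ 3. Conversely, {a, c, d, e} is a clique of size 4, and the vertices of any clique must share a bag in every tree decomposition; so some bag has ≥ 4 vertices and tw(G) ≥ 3. Hence tw(G) = 3 exactly.

3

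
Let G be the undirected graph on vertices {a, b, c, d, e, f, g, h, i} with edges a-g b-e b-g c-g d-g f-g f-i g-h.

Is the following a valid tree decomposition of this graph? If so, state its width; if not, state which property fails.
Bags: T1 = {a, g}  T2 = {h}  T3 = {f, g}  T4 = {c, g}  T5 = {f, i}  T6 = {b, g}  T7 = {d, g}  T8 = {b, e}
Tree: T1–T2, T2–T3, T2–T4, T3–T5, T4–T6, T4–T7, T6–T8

No — edge (g,h) lies in no bag.

A tree decomposition must satisfy three properties: every vertex lies in some bag; for every edge, both endpoints lie together in some bag; and for every vertex, the bags containing it form a connected subtree. Here edge (g,h) lies in no bag, so the decomposition is invalid.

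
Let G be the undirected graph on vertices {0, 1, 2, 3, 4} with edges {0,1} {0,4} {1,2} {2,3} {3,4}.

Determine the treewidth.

2

A width-2 tree decomposition is:
Bags: B1 = {2, 3, 4}  B2 = {0, 2, 4}  B3 = {0, 1, 2}
Tree: B1–B2, B2–B3
Each bag holds 3 vertices, so the decomposition has width 2, which upper-bounds the treewidth. Since 2–3–4–0–1–2 is a cycle in G, G is not acyclic. Forests are exactly the graphs of treewidth ≤ 1, so tw(G) ≥ 2. Therefore the treewidth is 2.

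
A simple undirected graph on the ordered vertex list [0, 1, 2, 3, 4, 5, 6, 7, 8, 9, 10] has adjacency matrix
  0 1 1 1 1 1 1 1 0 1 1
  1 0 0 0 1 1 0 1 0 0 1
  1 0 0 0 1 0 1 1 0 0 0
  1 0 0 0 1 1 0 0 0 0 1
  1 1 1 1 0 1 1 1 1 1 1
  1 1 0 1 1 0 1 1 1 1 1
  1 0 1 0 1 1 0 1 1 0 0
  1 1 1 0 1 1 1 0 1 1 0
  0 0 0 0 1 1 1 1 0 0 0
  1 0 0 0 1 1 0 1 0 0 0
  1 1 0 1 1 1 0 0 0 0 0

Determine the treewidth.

A width-4 tree decomposition is:
Bags: B1 = {0, 1, 4, 5, 10}  B2 = {0, 1, 4, 5, 7}  B3 = {0, 4, 5, 6, 7}  B4 = {0, 4, 5, 7, 9}  B5 = {0, 3, 4, 5, 10}  B6 = {4, 5, 6, 7, 8}  B7 = {0, 2, 4, 6, 7}
Tree: B1–B2, B2–B3, B2–B4, B1–B5, B3–B6, B3–B7
Each bag holds 5 vertices, so the decomposition has width 4, which upper-bounds the treewidth. For the lower bound, the 5 vertices {0, 2, 4, 6, 7} are pairwise adjacent, and any tree decomposition puts a clique entirely inside one bag — forcing width ≥ 4. Combining the bounds, tw(G) = 4.

4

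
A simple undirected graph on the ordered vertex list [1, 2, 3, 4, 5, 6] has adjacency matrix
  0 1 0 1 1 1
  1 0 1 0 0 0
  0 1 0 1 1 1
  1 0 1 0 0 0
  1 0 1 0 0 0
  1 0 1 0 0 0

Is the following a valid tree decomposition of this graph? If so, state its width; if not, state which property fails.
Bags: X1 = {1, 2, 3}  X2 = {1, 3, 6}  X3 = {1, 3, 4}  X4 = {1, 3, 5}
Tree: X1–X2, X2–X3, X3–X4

Yes; width 2.

Vertex coverage: the bags together contain {1, 2, 3, 4, 5, 6}, the full vertex set. Edge coverage: each edge of G has both endpoints in at least one bag. Running intersection: for every vertex, the bags containing it form a connected subtree. All three properties hold, so this is a valid tree decomposition of width max|bag| − 1 = 2, and hence tw(G) ≤ 2.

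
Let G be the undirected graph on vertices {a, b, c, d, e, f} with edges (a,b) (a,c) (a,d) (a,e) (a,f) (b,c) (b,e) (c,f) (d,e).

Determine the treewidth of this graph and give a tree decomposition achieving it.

The largest bag has 3 vertices, giving width 2; this decomposition certifies tw(G) ≤ 2. Conversely, {a, d, e} is a clique of size 3, and the vertices of any clique must share a bag in every tree decomposition; so some bag has ≥ 3 vertices and tw(G) ≥ 2. Hence tw(G) = 2 exactly.

Treewidth 2.
Bags: B1 = {a, c, f}  B2 = {a, b, c}  B3 = {a, b, e}  B4 = {a, d, e}
Tree: B1–B2, B2–B3, B3–B4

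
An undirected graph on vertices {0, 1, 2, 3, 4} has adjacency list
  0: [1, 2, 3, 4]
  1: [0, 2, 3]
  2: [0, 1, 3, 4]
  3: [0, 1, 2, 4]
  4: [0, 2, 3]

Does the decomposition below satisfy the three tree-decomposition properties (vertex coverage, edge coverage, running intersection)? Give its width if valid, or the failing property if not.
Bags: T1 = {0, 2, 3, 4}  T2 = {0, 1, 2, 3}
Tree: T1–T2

Checking the three conditions: (i) the bags cover all of {0, 1, 2, 3, 4}; (ii) for each edge, some bag contains both endpoints; (iii) the bags containing any fixed vertex form a subtree. All hold, so the decomposition is valid with width 4 − 1 = 3.

Yes; width 3.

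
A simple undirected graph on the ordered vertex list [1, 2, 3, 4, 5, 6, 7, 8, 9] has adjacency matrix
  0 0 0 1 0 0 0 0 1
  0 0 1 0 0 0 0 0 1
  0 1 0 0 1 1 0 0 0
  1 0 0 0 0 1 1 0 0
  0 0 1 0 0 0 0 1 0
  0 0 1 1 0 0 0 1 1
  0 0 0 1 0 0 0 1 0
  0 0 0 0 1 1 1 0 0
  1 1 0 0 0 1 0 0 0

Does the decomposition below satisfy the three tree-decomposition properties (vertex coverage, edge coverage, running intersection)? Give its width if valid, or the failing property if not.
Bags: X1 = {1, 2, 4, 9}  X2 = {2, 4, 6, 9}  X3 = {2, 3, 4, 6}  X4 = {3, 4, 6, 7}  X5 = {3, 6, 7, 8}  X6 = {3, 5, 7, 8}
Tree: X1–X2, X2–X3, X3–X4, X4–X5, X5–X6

Yes; width 3.

Every vertex of G appears in some bag (union = {1, 2, 3, 4, 5, 6, 7, 8, 9}); every edge is covered by a bag; and for each vertex v the set of bags containing v is connected in the bag tree. The decomposition is therefore valid. The largest bag has 4 vertices, so the width is 3.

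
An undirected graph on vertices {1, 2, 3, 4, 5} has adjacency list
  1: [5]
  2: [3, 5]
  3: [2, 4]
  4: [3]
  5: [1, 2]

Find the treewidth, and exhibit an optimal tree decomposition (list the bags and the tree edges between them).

Treewidth 1.
Bags: B1 = {3, 4}  B2 = {2, 3}  B3 = {2, 5}  B4 = {1, 5}
Tree: B1–B2, B2–B3, B3–B4

The largest bag has 2 vertices, giving width 1; this decomposition certifies tw(G) ≤ 1. G has an edge, so its treewidth is at least 1. Therefore the treewidth is 1.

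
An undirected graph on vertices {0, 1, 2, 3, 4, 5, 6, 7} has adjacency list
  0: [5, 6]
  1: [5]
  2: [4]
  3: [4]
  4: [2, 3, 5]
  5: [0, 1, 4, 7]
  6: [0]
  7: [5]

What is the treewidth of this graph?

A width-1 tree decomposition is:
Bags: B1 = {0, 5}  B2 = {4, 5}  B3 = {2, 4}  B4 = {3, 4}  B5 = {0, 6}  B6 = {5, 7}  B7 = {1, 5}
Tree: B1–B2, B2–B3, B3–B4, B1–B5, B1–B6, B2–B7
Every bag has size at most 2, so the width is 2 − 1 = 1 and tw(G) ≤ 1. Since G has at least one edge (e.g. 0–5), it is not an edgeless graph, so tw(G) ≥ 1. Combining the bounds, tw(G) = 1.

1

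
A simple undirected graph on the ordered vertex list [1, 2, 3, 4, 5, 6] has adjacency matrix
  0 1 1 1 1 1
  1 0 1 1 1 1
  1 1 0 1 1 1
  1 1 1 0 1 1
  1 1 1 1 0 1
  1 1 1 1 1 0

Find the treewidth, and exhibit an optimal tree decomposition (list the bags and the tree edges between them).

Treewidth 5.
One such decomposition:
Bags: B1 = {1, 2, 3, 4, 5, 6}
Tree: (single bag)

A single bag containing all 6 vertices is trivially a valid decomposition of width 5. Conversely, {1, 2, 3, 4, 5, 6} is a clique of size 6, and the vertices of any clique must share a bag in every tree decomposition; so some bag has ≥ 6 vertices and tw(G) ≥ 5. Therefore the treewidth is 5.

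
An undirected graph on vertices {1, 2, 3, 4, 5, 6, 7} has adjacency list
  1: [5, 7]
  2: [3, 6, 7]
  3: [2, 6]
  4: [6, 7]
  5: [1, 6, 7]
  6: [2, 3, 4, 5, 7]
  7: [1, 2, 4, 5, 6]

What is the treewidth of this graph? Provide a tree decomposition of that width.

Each bag holds 3 vertices, so the decomposition has width 2, which upper-bounds the treewidth. For the lower bound, the 3 vertices {1, 5, 7} are pairwise adjacent, and any tree decomposition puts a clique entirely inside one bag — forcing width ≥ 2. Therefore the treewidth is 2.

Treewidth 2.
Bags: B1 = {4, 6, 7}  B2 = {5, 6, 7}  B3 = {2, 6, 7}  B4 = {2, 3, 6}  B5 = {1, 5, 7}
Tree: B1–B2, B2–B3, B3–B4, B2–B5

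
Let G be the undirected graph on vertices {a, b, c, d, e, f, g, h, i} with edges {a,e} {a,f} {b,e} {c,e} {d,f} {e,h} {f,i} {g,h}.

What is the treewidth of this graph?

A width-1 tree decomposition is:
Bags: B1 = {a, f}  B2 = {a, e}  B3 = {b, e}  B4 = {e, h}  B5 = {d, f}  B6 = {f, i}  B7 = {c, e}  B8 = {g, h}
Tree: B1–B2, B2–B3, B3–B4, B1–B5, B1–B6, B3–B7, B4–B8
Each bag holds 2 vertices, so the decomposition has width 1, which upper-bounds the treewidth. Any graph with an edge has treewidth ≥ 1, and G has the edge f–a. Hence tw(G) = 1 exactly.

1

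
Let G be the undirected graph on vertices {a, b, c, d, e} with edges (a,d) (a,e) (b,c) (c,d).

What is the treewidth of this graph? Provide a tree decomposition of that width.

Treewidth 1.
One optimal decomposition is:
Bags: B1 = {a, e}  B2 = {a, d}  B3 = {c, d}  B4 = {b, c}
Tree: B1–B2, B2–B3, B3–B4

Each bag holds 2 vertices, so the decomposition has width 1, which upper-bounds the treewidth. Any graph with an edge has treewidth ≥ 1, and G has the edge e–a. Hence tw(G) = 1 exactly.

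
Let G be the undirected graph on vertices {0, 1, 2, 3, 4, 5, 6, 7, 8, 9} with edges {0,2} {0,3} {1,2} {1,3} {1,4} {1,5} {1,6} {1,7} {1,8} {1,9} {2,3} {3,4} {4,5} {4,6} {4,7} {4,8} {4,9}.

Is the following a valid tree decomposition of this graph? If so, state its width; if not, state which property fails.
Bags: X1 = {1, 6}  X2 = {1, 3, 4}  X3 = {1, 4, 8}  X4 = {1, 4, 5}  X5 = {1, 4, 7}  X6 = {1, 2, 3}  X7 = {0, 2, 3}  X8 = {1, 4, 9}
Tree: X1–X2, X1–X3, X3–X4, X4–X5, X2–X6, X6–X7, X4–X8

A tree decomposition must satisfy three properties: every vertex lies in some bag; for every edge, both endpoints lie together in some bag; and for every vertex, the bags containing it form a connected subtree. Here edge (4,6) lies in no bag, so the decomposition is invalid.

No — edge (4,6) lies in no bag.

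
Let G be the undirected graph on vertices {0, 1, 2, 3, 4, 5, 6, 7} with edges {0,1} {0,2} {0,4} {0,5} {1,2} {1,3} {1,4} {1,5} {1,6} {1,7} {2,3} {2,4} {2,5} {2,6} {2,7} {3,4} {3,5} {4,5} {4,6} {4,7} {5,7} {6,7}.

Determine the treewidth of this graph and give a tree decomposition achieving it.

Treewidth 4.
One such decomposition:
Bags: B1 = {0, 1, 2, 4, 5}  B2 = {1, 2, 3, 4, 5}  B3 = {1, 2, 4, 5, 7}  B4 = {1, 2, 4, 6, 7}
Tree: B1–B2, B1–B3, B3–B4

The largest bag has 5 vertices, giving width 4; this decomposition certifies tw(G) ≤ 4. For the lower bound, the 5 vertices {0, 1, 2, 4, 5} are pairwise adjacent, and any tree decomposition puts a clique entirely inside one bag — forcing width ≥ 4. Therefore the treewidth is 4.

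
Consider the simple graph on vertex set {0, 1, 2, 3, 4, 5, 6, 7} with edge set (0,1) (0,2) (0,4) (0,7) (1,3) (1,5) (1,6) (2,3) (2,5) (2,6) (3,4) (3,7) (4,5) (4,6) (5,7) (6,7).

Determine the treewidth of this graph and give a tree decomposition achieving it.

The largest bag has 5 vertices, giving width 4; this decomposition certifies tw(G) ≤ 4. For the lower bound: the 5 vertex sets {2,5}, {3,7}, {0,1}, {6}, {4} are disjoint, each induces a connected subgraph, and every pair is joined by at least one edge of G. Contracting each set to a single vertex therefore yields K_{5} as a minor, and since treewidth is minor-monotone, tw(G) ≥ tw(K_{5}) = 4. The upper and lower bounds meet at 4, so that is the treewidth.

Treewidth 4.
One such decomposition:
Bags: B1 = {0, 2, 3, 5, 6}  B2 = {0, 3, 5, 6, 7}  B3 = {0, 1, 3, 5, 6}  B4 = {0, 3, 4, 5, 6}
Tree: B1–B2, B2–B3, B3–B4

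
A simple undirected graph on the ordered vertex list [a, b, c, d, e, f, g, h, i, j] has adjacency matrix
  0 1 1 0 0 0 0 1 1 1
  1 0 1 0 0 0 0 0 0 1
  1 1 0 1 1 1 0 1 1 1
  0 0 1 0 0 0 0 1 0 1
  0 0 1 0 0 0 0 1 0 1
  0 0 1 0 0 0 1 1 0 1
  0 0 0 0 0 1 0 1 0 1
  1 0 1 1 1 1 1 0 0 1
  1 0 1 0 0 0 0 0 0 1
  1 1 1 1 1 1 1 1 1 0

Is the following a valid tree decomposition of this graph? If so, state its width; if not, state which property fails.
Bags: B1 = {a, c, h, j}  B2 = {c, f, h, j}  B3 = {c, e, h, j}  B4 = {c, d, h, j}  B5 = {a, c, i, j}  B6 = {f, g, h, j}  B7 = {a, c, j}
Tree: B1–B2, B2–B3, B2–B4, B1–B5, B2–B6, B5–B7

A tree decomposition must satisfy three properties: every vertex lies in some bag; for every edge, both endpoints lie together in some bag; and for every vertex, the bags containing it form a connected subtree. Here vertex b appears in no bag, so the decomposition is invalid.

No — vertex b appears in no bag.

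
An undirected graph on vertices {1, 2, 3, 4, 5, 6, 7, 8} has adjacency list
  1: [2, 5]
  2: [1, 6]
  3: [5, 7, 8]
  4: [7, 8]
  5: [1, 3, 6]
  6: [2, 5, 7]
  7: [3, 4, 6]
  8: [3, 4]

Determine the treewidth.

A width-2 tree decomposition is:
Bags: B1 = {3, 4, 8}  B2 = {3, 4, 7}  B3 = {3, 5, 7}  B4 = {5, 6, 7}  B5 = {1, 5, 6}  B6 = {1, 2, 6}
Tree: B1–B2, B2–B3, B3–B4, B4–B5, B5–B6
Each bag holds 3 vertices, so the decomposition has width 2, which upper-bounds the treewidth. Since 8–4–7–3–8 is a cycle in G, G is not acyclic. Forests are exactly the graphs of treewidth ≤ 1, so tw(G) ≥ 2. Hence tw(G) = 2 exactly.

2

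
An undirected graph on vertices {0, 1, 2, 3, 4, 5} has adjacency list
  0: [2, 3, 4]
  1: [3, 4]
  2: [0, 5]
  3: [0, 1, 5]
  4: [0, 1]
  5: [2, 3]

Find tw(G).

A width-2 tree decomposition is:
Bags: B1 = {0, 1, 4}  B2 = {0, 1, 3}  B3 = {0, 2, 3}  B4 = {2, 3, 5}
Tree: B1–B2, B2–B3, B3–B4
The largest bag has 3 vertices, giving width 2; this decomposition certifies tw(G) ≤ 2. For the lower bound, G contains the cycle 4–1–3–0–4, so G is not a forest; only forests have treewidth ≤ 1, hence tw(G) ≥ 2. Therefore the treewidth is 2.

2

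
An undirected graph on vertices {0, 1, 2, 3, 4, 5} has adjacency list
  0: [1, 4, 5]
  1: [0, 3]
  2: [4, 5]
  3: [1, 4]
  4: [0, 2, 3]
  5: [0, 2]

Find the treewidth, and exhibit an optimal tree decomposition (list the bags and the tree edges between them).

Each bag holds 3 vertices, so the decomposition has width 2, which upper-bounds the treewidth. For the lower bound, G contains the cycle 5–2–4–0–5, so G is not a forest; only forests have treewidth ≤ 1, hence tw(G) ≥ 2. Therefore the treewidth is 2.

Treewidth 2.
One optimal decomposition is:
Bags: B1 = {0, 2, 5}  B2 = {0, 2, 4}  B3 = {0, 1, 4}  B4 = {1, 3, 4}
Tree: B1–B2, B2–B3, B3–B4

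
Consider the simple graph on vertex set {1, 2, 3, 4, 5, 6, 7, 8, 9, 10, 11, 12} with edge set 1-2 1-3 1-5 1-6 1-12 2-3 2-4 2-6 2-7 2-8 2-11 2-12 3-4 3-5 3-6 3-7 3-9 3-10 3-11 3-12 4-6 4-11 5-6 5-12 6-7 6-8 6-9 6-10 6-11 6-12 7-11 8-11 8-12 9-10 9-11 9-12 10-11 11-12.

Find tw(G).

A width-4 tree decomposition is:
Bags: B1 = {2, 6, 8, 11, 12}  B2 = {2, 3, 6, 11, 12}  B3 = {2, 3, 6, 7, 11}  B4 = {2, 3, 4, 6, 11}  B5 = {3, 6, 9, 11, 12}  B6 = {1, 2, 3, 6, 12}  B7 = {1, 3, 5, 6, 12}  B8 = {3, 6, 9, 10, 11}
Tree: B1–B2, B2–B3, B3–B4, B2–B5, B2–B6, B6–B7, B5–B8
Each bag holds 5 vertices, so the decomposition has width 4, which upper-bounds the treewidth. For the lower bound, the 5 vertices {2, 6, 8, 11, 12} are pairwise adjacent, and any tree decomposition puts a clique entirely inside one bag — forcing width ≥ 4. Combining the bounds, tw(G) = 4.

4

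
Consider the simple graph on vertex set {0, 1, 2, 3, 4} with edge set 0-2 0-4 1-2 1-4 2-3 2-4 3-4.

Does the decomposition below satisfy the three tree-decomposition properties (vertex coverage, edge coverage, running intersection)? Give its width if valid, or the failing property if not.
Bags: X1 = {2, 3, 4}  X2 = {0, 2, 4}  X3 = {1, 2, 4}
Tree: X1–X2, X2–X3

Vertex coverage: the bags together contain {0, 1, 2, 3, 4}, the full vertex set. Edge coverage: each edge of G has both endpoints in at least one bag. Running intersection: for every vertex, the bags containing it form a connected subtree. All three properties hold, so this is a valid tree decomposition of width max|bag| − 1 = 2, and hence tw(G) ≤ 2.

Yes; width 2.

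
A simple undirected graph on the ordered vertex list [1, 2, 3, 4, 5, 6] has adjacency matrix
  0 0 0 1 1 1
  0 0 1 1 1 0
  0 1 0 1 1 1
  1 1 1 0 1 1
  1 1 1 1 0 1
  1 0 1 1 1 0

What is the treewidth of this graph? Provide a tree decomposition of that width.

Treewidth 3.
Bags: B1 = {3, 4, 5, 6}  B2 = {2, 3, 4, 5}  B3 = {1, 4, 5, 6}
Tree: B1–B2, B1–B3

Every bag has size at most 4, so the width is 4 − 1 = 3 and tw(G) ≤ 3. For the lower bound, the 4 vertices {1, 4, 5, 6} are pairwise adjacent, and any tree decomposition puts a clique entirely inside one bag — forcing width ≥ 3. Combining the bounds, tw(G) = 3.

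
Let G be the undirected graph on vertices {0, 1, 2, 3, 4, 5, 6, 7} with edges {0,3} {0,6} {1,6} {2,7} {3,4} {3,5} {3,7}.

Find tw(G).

1

A width-1 tree decomposition is:
Bags: B1 = {0, 6}  B2 = {0, 3}  B3 = {3, 7}  B4 = {1, 6}  B5 = {3, 5}  B6 = {3, 4}  B7 = {2, 7}
Tree: B1–B2, B2–B3, B1–B4, B3–B5, B3–B6, B3–B7
Each bag holds 2 vertices, so the decomposition has width 1, which upper-bounds the treewidth. Any graph with an edge has treewidth ≥ 1, and G has the edge 6–0. Hence tw(G) = 1 exactly.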